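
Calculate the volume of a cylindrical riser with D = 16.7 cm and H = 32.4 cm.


Formula: V = pi * (D/2)^2 * H  (cylinder volume)
Radius = D/2 = 16.7/2 = 8.35 cm
V = pi * 8.35^2 * 32.4 = 7096.8861 cm^3


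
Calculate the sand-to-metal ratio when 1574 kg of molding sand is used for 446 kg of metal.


Formula: Sand-to-Metal Ratio = W_sand / W_metal
Ratio = 1574 kg / 446 kg = 3.5291


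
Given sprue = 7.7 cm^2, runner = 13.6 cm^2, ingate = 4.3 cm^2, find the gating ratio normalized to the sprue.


Sprue:Runner:Ingate = 1 : 13.6/7.7 : 4.3/7.7 = 1:1.77:0.56


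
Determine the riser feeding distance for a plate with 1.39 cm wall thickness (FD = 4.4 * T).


Formula: FD = 4.4 * T  (riser feeding-distance rule)
FD = 4.4 * 1.39 cm = 6.1160 cm


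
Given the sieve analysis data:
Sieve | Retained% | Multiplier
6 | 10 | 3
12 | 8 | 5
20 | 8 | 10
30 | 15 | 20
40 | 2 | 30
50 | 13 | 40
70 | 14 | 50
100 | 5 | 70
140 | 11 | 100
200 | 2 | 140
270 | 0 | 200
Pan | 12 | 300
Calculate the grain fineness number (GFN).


Formula: GFN = sum(pct * multiplier) / sum(pct)
sum(pct * multiplier) = 7060
sum(pct) = 100
GFN = 7060 / 100 = 70.60


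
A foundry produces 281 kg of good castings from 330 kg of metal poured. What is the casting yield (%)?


Formula: Casting Yield = (W_good / W_total) * 100
Yield = (281 kg / 330 kg) * 100 = 85.1515%

Answer: 85.1515%


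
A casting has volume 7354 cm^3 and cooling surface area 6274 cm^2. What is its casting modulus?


Formula: Casting Modulus M = V / A
M = 7354 cm^3 / 6274 cm^2 = 1.1721 cm

Answer: 1.1721 cm


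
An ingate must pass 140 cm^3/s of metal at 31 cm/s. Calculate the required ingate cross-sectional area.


Formula: A_ingate = Q / v  (continuity equation)
A = 140 cm^3/s / 31 cm/s = 4.5161 cm^2

Answer: 4.5161 cm^2


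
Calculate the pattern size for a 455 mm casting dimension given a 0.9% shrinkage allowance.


Formula: L_pattern = L_casting * (1 + shrinkage_rate/100)
Shrinkage factor = 1 + 0.9/100 = 1.009
L_pattern = 455 mm * 1.009 = 459.0950 mm

Answer: 459.0950 mm


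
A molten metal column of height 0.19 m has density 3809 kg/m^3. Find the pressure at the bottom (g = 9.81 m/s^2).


Formula: P = rho * g * h
rho * g = 3809 * 9.81 = 37366.29 N/m^3
P = 37366.29 * 0.19 = 7099.5951 Pa

Answer: 7099.5951 Pa


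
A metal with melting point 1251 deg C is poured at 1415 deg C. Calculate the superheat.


Formula: Superheat = T_pour - T_melt
Superheat = 1415 - 1251 = 164 deg C

Final answer: 164 deg C


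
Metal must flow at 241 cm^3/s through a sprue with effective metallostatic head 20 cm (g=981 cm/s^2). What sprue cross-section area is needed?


Formula: v = sqrt(2*g*h), A = Q/v
Velocity: v = sqrt(2 * 981 * 20) = sqrt(39240) = 198.0909 cm/s
Sprue area: A = Q / v = 241 / 198.0909 = 1.2166 cm^2

Answer: 1.2166 cm^2


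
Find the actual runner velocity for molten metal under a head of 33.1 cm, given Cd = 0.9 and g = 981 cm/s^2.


Formula: v = Cd * sqrt(2 * g * h)  (Torricelli with discharge coefficient)
2*g*h = 2 * 981 * 33.1 = 64942.2 cm^2/s^2
sqrt(64942.2) = 254.83760 cm/s
v = 0.9 * 254.83760 = 229.3538 cm/s

Final answer: 229.3538 cm/s


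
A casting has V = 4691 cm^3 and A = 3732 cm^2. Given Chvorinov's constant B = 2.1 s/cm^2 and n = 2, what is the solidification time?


Formula: t_s = B * (V/A)^n  (Chvorinov's rule, n=2)
Modulus M = V/A = 4691/3732 = 1.256967 cm
M^2 = 1.256967^2 = 1.579966 cm^2
t_s = 2.1 * 1.579966 = 3.3179 s

3.3179 s


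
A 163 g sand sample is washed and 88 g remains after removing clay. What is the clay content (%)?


Formula: Clay% = (W_total - W_washed) / W_total * 100
Clay mass = 163 - 88 = 75 g
Clay% = 75 / 163 * 100 = 46.0123%

46.0123%


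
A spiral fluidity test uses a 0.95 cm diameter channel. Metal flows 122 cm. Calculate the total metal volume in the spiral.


Formula: V = pi * (d/2)^2 * L  (cylinder volume)
Radius = 0.95/2 = 0.475 cm
V = pi * 0.475^2 * 122 = 86.4763 cm^3

86.4763 cm^3


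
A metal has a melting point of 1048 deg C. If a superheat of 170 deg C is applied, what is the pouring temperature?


Formula: T_pour = T_melt + Superheat
T_pour = 1048 + 170 = 1218 deg C

Final answer: 1218 deg C


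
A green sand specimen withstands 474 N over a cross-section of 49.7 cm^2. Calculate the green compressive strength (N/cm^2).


Formula: Compressive Strength = Force / Area
Strength = 474 N / 49.7 cm^2 = 9.5372 N/cm^2

Answer: 9.5372 N/cm^2


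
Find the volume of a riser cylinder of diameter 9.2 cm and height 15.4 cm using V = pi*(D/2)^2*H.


Formula: V = pi * (D/2)^2 * H  (cylinder volume)
Radius = D/2 = 9.2/2 = 4.6 cm
V = pi * 4.6^2 * 15.4 = 1023.7319 cm^3

1023.7319 cm^3


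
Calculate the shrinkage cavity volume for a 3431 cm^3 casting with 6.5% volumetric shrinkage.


Formula: V_shrink = V_casting * shrinkage_pct / 100
V_shrink = 3431 cm^3 * 6.5 / 100 = 223.0150 cm^3

Final answer: 223.0150 cm^3


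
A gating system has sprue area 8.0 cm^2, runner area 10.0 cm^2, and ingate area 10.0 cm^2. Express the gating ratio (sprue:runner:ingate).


Sprue:Runner:Ingate = 1 : 10.0/8.0 : 10.0/8.0 = 1:1.25:1.25

Answer: 1:1.25:1.25


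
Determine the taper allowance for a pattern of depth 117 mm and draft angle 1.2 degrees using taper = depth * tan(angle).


Formula: taper = depth * tan(draft_angle)
tan(1.2 deg) = 0.0209470
taper = 117 mm * 0.0209470 = 2.4508 mm

2.4508 mm


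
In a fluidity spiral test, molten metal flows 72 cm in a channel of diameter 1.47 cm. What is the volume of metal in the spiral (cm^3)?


Formula: V = pi * (d/2)^2 * L  (cylinder volume)
Radius = 1.47/2 = 0.735 cm
V = pi * 0.735^2 * 72 = 122.1960 cm^3

Answer: 122.1960 cm^3


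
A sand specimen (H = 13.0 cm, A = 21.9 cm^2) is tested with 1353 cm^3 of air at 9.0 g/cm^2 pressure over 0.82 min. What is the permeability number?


Formula: Permeability Number P = (V * H) / (p * A * t)
Numerator: V * H = 1353 * 13.0 = 17589.0
Denominator: p * A * t = 9.0 * 21.9 * 0.82 = 161.622
P = 17589.0 / 161.622 = 108.8280


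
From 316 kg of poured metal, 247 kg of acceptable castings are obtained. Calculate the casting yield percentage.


Formula: Casting Yield = (W_good / W_total) * 100
Yield = (247 kg / 316 kg) * 100 = 78.1646%

Final answer: 78.1646%


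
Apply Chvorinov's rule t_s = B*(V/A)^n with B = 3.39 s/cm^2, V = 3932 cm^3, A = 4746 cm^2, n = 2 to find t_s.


Formula: t_s = B * (V/A)^n  (Chvorinov's rule, n=2)
Modulus M = V/A = 3932/4746 = 0.828487 cm
M^2 = 0.828487^2 = 0.686391 cm^2
t_s = 3.39 * 0.686391 = 2.3269 s

Final answer: 2.3269 s


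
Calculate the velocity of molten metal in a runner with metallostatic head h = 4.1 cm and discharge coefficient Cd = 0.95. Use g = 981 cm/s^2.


Formula: v = Cd * sqrt(2 * g * h)  (Torricelli with discharge coefficient)
2*g*h = 2 * 981 * 4.1 = 8044.2 cm^2/s^2
sqrt(8044.2) = 89.68946 cm/s
v = 0.95 * 89.68946 = 85.2050 cm/s


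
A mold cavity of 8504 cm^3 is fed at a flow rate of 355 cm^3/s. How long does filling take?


Formula: t_fill = V_mold / Q_flow
t = 8504 cm^3 / 355 cm^3/s = 23.9549 s

23.9549 s


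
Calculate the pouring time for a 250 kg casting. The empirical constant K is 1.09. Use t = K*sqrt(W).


Formula: t = K * sqrt(W)
sqrt(W) = sqrt(250) = 15.81139
t = 1.09 * 15.81139 = 17.2344 s

Answer: 17.2344 s


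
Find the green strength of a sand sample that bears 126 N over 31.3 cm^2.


Formula: Compressive Strength = Force / Area
Strength = 126 N / 31.3 cm^2 = 4.0256 N/cm^2

4.0256 N/cm^2


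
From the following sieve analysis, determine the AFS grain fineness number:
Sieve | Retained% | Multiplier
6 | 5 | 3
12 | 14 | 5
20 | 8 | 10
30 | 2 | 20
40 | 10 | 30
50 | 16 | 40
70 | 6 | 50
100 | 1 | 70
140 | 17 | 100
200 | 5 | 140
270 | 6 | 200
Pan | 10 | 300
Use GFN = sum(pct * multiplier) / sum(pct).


Formula: GFN = sum(pct * multiplier) / sum(pct)
sum(pct * multiplier) = 8115
sum(pct) = 100
GFN = 8115 / 100 = 81.15

Final answer: 81.15


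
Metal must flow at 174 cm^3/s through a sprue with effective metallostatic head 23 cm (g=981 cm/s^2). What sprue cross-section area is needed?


Formula: v = sqrt(2*g*h), A = Q/v
Velocity: v = sqrt(2 * 981 * 23) = sqrt(45126) = 212.4288 cm/s
Sprue area: A = Q / v = 174 / 212.4288 = 0.8191 cm^2


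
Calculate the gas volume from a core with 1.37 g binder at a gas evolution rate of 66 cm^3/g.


Formula: V_gas = W_binder * gas_evolution_rate
V = 1.37 g * 66 cm^3/g = 90.4200 cm^3

Answer: 90.4200 cm^3


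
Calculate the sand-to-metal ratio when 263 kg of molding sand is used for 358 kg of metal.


Formula: Sand-to-Metal Ratio = W_sand / W_metal
Ratio = 263 kg / 358 kg = 0.7346


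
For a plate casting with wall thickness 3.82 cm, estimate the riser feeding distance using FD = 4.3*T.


Formula: FD = 4.3 * T  (riser feeding-distance rule)
FD = 4.3 * 3.82 cm = 16.4260 cm

Final answer: 16.4260 cm


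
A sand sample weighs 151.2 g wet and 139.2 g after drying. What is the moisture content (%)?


Formula: MC = (W_wet - W_dry) / W_wet * 100
Water mass = 151.2 - 139.2 = 12.0 g
MC = 12.0 / 151.2 * 100 = 7.9365%

Final answer: 7.9365%


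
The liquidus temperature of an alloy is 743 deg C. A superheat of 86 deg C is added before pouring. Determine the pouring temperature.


Formula: T_pour = T_melt + Superheat
T_pour = 743 + 86 = 829 deg C

Final answer: 829 deg C


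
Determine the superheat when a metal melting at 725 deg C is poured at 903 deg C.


Formula: Superheat = T_pour - T_melt
Superheat = 903 - 725 = 178 deg C

Final answer: 178 deg C


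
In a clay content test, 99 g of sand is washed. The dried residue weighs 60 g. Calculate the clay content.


Formula: Clay% = (W_total - W_washed) / W_total * 100
Clay mass = 99 - 60 = 39 g
Clay% = 39 / 99 * 100 = 39.3939%

Final answer: 39.3939%


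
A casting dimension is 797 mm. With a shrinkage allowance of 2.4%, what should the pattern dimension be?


Formula: L_pattern = L_casting * (1 + shrinkage_rate/100)
Shrinkage factor = 1 + 2.4/100 = 1.024
L_pattern = 797 mm * 1.024 = 816.1280 mm


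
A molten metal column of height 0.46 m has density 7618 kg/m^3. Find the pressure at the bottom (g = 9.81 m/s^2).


Formula: P = rho * g * h
rho * g = 7618 * 9.81 = 74732.58 N/m^3
P = 74732.58 * 0.46 = 34376.9868 Pa


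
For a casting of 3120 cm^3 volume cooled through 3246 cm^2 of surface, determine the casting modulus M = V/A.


Formula: Casting Modulus M = V / A
M = 3120 cm^3 / 3246 cm^2 = 0.9612 cm

Answer: 0.9612 cm


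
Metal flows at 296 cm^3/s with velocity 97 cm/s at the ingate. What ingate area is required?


Formula: A_ingate = Q / v  (continuity equation)
A = 296 cm^3/s / 97 cm/s = 3.0515 cm^2

Final answer: 3.0515 cm^2


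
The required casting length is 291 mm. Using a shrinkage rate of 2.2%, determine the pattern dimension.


Formula: L_pattern = L_casting * (1 + shrinkage_rate/100)
Shrinkage factor = 1 + 2.2/100 = 1.022
L_pattern = 291 mm * 1.022 = 297.4020 mm

Answer: 297.4020 mm


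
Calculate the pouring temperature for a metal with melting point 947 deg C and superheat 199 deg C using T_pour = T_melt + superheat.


Formula: T_pour = T_melt + Superheat
T_pour = 947 + 199 = 1146 deg C

1146 deg C


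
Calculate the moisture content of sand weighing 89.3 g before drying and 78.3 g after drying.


Formula: MC = (W_wet - W_dry) / W_wet * 100
Water mass = 89.3 - 78.3 = 11.0 g
MC = 11.0 / 89.3 * 100 = 12.3180%

12.3180%


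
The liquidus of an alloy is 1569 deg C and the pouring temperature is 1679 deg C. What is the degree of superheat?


Formula: Superheat = T_pour - T_melt
Superheat = 1679 - 1569 = 110 deg C

110 deg C


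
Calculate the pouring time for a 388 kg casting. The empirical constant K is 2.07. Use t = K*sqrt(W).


Formula: t = K * sqrt(W)
sqrt(W) = sqrt(388) = 19.69772
t = 2.07 * 19.69772 = 40.7743 s


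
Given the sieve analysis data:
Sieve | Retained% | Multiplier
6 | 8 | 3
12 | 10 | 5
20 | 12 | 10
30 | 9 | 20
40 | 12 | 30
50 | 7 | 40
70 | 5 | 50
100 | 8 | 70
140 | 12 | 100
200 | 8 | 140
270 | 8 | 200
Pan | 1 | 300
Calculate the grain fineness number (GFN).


Formula: GFN = sum(pct * multiplier) / sum(pct)
sum(pct * multiplier) = 6044
sum(pct) = 100
GFN = 6044 / 100 = 60.44

Answer: 60.44


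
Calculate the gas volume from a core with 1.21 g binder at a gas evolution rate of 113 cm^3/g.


Formula: V_gas = W_binder * gas_evolution_rate
V = 1.21 g * 113 cm^3/g = 136.7300 cm^3

136.7300 cm^3


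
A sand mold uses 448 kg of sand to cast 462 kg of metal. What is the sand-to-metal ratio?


Formula: Sand-to-Metal Ratio = W_sand / W_metal
Ratio = 448 kg / 462 kg = 0.9697

0.9697


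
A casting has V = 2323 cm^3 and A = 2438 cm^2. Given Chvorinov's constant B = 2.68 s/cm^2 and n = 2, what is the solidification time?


Formula: t_s = B * (V/A)^n  (Chvorinov's rule, n=2)
Modulus M = V/A = 2323/2438 = 0.952830 cm
M^2 = 0.952830^2 = 0.907885 cm^2
t_s = 2.68 * 0.907885 = 2.4331 s


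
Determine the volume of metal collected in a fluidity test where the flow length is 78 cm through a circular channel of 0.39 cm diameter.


Formula: V = pi * (d/2)^2 * L  (cylinder volume)
Radius = 0.39/2 = 0.195 cm
V = pi * 0.195^2 * 78 = 9.3178 cm^3

Final answer: 9.3178 cm^3


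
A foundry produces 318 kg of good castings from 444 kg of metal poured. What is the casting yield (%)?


Formula: Casting Yield = (W_good / W_total) * 100
Yield = (318 kg / 444 kg) * 100 = 71.6216%

71.6216%


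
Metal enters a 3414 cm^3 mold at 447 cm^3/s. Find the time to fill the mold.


Formula: t_fill = V_mold / Q_flow
t = 3414 cm^3 / 447 cm^3/s = 7.6376 s

Final answer: 7.6376 s


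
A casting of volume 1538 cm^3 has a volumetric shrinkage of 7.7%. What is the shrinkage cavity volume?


Formula: V_shrink = V_casting * shrinkage_pct / 100
V_shrink = 1538 cm^3 * 7.7 / 100 = 118.4260 cm^3


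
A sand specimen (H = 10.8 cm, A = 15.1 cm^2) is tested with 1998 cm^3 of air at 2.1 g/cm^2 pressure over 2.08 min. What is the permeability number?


Formula: Permeability Number P = (V * H) / (p * A * t)
Numerator: V * H = 1998 * 10.8 = 21578.4
Denominator: p * A * t = 2.1 * 15.1 * 2.08 = 65.9568
P = 21578.4 / 65.9568 = 327.1596


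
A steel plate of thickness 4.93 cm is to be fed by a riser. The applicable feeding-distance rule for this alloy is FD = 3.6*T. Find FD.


Formula: FD = 3.6 * T  (riser feeding-distance rule)
FD = 3.6 * 4.93 cm = 17.7480 cm

Answer: 17.7480 cm


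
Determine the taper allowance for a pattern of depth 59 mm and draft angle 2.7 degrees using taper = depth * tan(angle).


Formula: taper = depth * tan(draft_angle)
tan(2.7 deg) = 0.0471588
taper = 59 mm * 0.0471588 = 2.7824 mm


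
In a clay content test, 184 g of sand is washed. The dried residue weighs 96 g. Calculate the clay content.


Formula: Clay% = (W_total - W_washed) / W_total * 100
Clay mass = 184 - 96 = 88 g
Clay% = 88 / 184 * 100 = 47.8261%

Answer: 47.8261%


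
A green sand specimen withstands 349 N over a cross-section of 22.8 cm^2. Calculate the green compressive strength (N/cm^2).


Formula: Compressive Strength = Force / Area
Strength = 349 N / 22.8 cm^2 = 15.3070 N/cm^2

Final answer: 15.3070 N/cm^2


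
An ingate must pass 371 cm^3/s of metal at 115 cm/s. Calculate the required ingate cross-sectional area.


Formula: A_ingate = Q / v  (continuity equation)
A = 371 cm^3/s / 115 cm/s = 3.2261 cm^2

3.2261 cm^2


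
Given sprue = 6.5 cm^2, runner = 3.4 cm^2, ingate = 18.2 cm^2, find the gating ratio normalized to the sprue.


Sprue:Runner:Ingate = 1 : 3.4/6.5 : 18.2/6.5 = 1:0.52:2.80

Final answer: 1:0.52:2.80


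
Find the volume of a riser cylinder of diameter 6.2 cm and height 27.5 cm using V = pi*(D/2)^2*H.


Formula: V = pi * (D/2)^2 * H  (cylinder volume)
Radius = D/2 = 6.2/2 = 3.1 cm
V = pi * 3.1^2 * 27.5 = 830.2444 cm^3

830.2444 cm^3


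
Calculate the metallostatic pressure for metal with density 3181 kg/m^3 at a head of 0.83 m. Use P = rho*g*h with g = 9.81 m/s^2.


Formula: P = rho * g * h
rho * g = 3181 * 9.81 = 31205.61 N/m^3
P = 31205.61 * 0.83 = 25900.6563 Pa

Final answer: 25900.6563 Pa


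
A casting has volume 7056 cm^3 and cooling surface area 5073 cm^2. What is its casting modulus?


Formula: Casting Modulus M = V / A
M = 7056 cm^3 / 5073 cm^2 = 1.3909 cm

1.3909 cm


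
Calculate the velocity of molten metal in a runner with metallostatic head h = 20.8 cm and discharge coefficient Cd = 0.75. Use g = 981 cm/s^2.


Formula: v = Cd * sqrt(2 * g * h)  (Torricelli with discharge coefficient)
2*g*h = 2 * 981 * 20.8 = 40809.6 cm^2/s^2
sqrt(40809.6) = 202.01386 cm/s
v = 0.75 * 202.01386 = 151.5104 cm/s

Final answer: 151.5104 cm/s


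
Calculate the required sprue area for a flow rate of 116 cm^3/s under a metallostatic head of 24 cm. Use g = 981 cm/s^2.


Formula: v = sqrt(2*g*h), A = Q/v
Velocity: v = sqrt(2 * 981 * 24) = sqrt(47088) = 216.9977 cm/s
Sprue area: A = Q / v = 116 / 216.9977 = 0.5346 cm^2


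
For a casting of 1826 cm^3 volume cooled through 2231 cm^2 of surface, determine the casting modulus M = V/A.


Formula: Casting Modulus M = V / A
M = 1826 cm^3 / 2231 cm^2 = 0.8185 cm

0.8185 cm


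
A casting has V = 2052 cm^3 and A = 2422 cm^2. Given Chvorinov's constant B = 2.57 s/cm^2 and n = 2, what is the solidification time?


Formula: t_s = B * (V/A)^n  (Chvorinov's rule, n=2)
Modulus M = V/A = 2052/2422 = 0.847234 cm
M^2 = 0.847234^2 = 0.717805 cm^2
t_s = 2.57 * 0.717805 = 1.8448 s


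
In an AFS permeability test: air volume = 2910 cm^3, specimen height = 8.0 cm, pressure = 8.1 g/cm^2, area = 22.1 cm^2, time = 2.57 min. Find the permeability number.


Formula: Permeability Number P = (V * H) / (p * A * t)
Numerator: V * H = 2910 * 8.0 = 23280.0
Denominator: p * A * t = 8.1 * 22.1 * 2.57 = 460.0557
P = 23280.0 / 460.0557 = 50.6026

Answer: 50.6026


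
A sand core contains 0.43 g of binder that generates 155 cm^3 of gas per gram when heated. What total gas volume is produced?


Formula: V_gas = W_binder * gas_evolution_rate
V = 0.43 g * 155 cm^3/g = 66.6500 cm^3


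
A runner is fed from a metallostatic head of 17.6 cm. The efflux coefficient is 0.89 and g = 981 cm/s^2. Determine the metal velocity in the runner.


Formula: v = Cd * sqrt(2 * g * h)  (Torricelli with discharge coefficient)
2*g*h = 2 * 981 * 17.6 = 34531.2 cm^2/s^2
sqrt(34531.2) = 185.82572 cm/s
v = 0.89 * 185.82572 = 165.3849 cm/s


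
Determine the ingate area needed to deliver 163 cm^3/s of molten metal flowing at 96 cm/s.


Formula: A_ingate = Q / v  (continuity equation)
A = 163 cm^3/s / 96 cm/s = 1.6979 cm^2


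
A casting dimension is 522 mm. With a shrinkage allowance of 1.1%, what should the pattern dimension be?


Formula: L_pattern = L_casting * (1 + shrinkage_rate/100)
Shrinkage factor = 1 + 1.1/100 = 1.011
L_pattern = 522 mm * 1.011 = 527.7420 mm

Answer: 527.7420 mm


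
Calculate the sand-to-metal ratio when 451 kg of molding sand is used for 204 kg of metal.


Formula: Sand-to-Metal Ratio = W_sand / W_metal
Ratio = 451 kg / 204 kg = 2.2108

2.2108


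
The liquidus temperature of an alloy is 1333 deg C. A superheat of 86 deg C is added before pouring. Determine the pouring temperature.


Formula: T_pour = T_melt + Superheat
T_pour = 1333 + 86 = 1419 deg C

Answer: 1419 deg C


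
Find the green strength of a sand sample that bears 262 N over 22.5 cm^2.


Formula: Compressive Strength = Force / Area
Strength = 262 N / 22.5 cm^2 = 11.6444 N/cm^2

Final answer: 11.6444 N/cm^2


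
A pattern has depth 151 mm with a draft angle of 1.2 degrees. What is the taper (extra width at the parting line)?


Formula: taper = depth * tan(draft_angle)
tan(1.2 deg) = 0.0209470
taper = 151 mm * 0.0209470 = 3.1630 mm

3.1630 mm


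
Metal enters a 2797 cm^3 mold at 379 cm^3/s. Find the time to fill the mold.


Formula: t_fill = V_mold / Q_flow
t = 2797 cm^3 / 379 cm^3/s = 7.3799 s

7.3799 s


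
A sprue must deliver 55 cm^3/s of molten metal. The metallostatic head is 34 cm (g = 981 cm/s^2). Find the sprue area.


Formula: v = sqrt(2*g*h), A = Q/v
Velocity: v = sqrt(2 * 981 * 34) = sqrt(66708) = 258.2789 cm/s
Sprue area: A = Q / v = 55 / 258.2789 = 0.2129 cm^2

0.2129 cm^2


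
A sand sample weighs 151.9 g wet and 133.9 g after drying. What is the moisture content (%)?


Formula: MC = (W_wet - W_dry) / W_wet * 100
Water mass = 151.9 - 133.9 = 18.0 g
MC = 18.0 / 151.9 * 100 = 11.8499%


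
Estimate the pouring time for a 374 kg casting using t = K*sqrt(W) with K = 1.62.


Formula: t = K * sqrt(W)
sqrt(W) = sqrt(374) = 19.33908
t = 1.62 * 19.33908 = 31.3293 s

Final answer: 31.3293 s


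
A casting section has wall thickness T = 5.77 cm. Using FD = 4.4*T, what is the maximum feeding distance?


Formula: FD = 4.4 * T  (riser feeding-distance rule)
FD = 4.4 * 5.77 cm = 25.3880 cm

Answer: 25.3880 cm


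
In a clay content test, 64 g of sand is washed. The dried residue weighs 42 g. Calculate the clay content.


Formula: Clay% = (W_total - W_washed) / W_total * 100
Clay mass = 64 - 42 = 22 g
Clay% = 22 / 64 * 100 = 34.3750%

Final answer: 34.3750%


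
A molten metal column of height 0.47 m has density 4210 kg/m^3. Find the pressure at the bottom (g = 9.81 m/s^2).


Formula: P = rho * g * h
rho * g = 4210 * 9.81 = 41300.1 N/m^3
P = 41300.1 * 0.47 = 19411.0470 Pa


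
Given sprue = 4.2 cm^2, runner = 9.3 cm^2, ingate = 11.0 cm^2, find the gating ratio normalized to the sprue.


Sprue:Runner:Ingate = 1 : 9.3/4.2 : 11.0/4.2 = 1:2.21:2.62

Answer: 1:2.21:2.62


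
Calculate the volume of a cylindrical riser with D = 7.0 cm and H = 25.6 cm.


Formula: V = pi * (D/2)^2 * H  (cylinder volume)
Radius = D/2 = 7.0/2 = 3.5 cm
V = pi * 3.5^2 * 25.6 = 985.2035 cm^3

Final answer: 985.2035 cm^3


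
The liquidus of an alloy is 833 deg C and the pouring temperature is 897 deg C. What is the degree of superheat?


Formula: Superheat = T_pour - T_melt
Superheat = 897 - 833 = 64 deg C

Answer: 64 deg C


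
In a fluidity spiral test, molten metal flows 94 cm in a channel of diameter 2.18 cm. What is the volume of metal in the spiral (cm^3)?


Formula: V = pi * (d/2)^2 * L  (cylinder volume)
Radius = 2.18/2 = 1.09 cm
V = pi * 1.09^2 * 94 = 350.8575 cm^3

Answer: 350.8575 cm^3


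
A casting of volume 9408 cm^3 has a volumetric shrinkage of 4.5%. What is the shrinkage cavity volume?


Formula: V_shrink = V_casting * shrinkage_pct / 100
V_shrink = 9408 cm^3 * 4.5 / 100 = 423.3600 cm^3

Answer: 423.3600 cm^3


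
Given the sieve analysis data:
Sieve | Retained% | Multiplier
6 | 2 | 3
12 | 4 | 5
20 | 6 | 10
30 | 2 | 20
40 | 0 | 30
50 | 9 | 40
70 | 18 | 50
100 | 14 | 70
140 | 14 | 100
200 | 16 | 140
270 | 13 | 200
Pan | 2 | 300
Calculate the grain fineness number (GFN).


Formula: GFN = sum(pct * multiplier) / sum(pct)
sum(pct * multiplier) = 9206
sum(pct) = 100
GFN = 9206 / 100 = 92.06

Final answer: 92.06


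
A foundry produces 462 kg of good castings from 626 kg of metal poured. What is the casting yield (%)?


Formula: Casting Yield = (W_good / W_total) * 100
Yield = (462 kg / 626 kg) * 100 = 73.8019%

Answer: 73.8019%


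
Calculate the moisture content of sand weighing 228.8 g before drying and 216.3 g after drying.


Formula: MC = (W_wet - W_dry) / W_wet * 100
Water mass = 228.8 - 216.3 = 12.5 g
MC = 12.5 / 228.8 * 100 = 5.4633%

5.4633%


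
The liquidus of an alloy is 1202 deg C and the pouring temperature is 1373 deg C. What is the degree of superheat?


Formula: Superheat = T_pour - T_melt
Superheat = 1373 - 1202 = 171 deg C


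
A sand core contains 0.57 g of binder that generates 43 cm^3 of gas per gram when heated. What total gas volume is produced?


Formula: V_gas = W_binder * gas_evolution_rate
V = 0.57 g * 43 cm^3/g = 24.5100 cm^3

24.5100 cm^3


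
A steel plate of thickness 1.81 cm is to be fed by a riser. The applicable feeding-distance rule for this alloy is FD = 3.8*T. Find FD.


Formula: FD = 3.8 * T  (riser feeding-distance rule)
FD = 3.8 * 1.81 cm = 6.8780 cm

Final answer: 6.8780 cm


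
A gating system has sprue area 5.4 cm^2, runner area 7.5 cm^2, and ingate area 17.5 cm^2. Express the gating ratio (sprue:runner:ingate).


Sprue:Runner:Ingate = 1 : 7.5/5.4 : 17.5/5.4 = 1:1.39:3.24

Answer: 1:1.39:3.24


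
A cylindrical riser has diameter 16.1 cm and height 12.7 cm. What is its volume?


Formula: V = pi * (D/2)^2 * H  (cylinder volume)
Radius = D/2 = 16.1/2 = 8.05 cm
V = pi * 8.05^2 * 12.7 = 2585.5048 cm^3


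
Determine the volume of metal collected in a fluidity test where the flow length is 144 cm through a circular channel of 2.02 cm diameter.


Formula: V = pi * (d/2)^2 * L  (cylinder volume)
Radius = 2.02/2 = 1.01 cm
V = pi * 1.01^2 * 144 = 461.4824 cm^3

Answer: 461.4824 cm^3


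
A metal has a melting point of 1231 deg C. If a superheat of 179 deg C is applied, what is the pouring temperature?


Formula: T_pour = T_melt + Superheat
T_pour = 1231 + 179 = 1410 deg C

Final answer: 1410 deg C


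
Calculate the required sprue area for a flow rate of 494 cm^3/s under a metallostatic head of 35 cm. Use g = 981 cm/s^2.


Formula: v = sqrt(2*g*h), A = Q/v
Velocity: v = sqrt(2 * 981 * 35) = sqrt(68670) = 262.0496 cm/s
Sprue area: A = Q / v = 494 / 262.0496 = 1.8851 cm^2

1.8851 cm^2


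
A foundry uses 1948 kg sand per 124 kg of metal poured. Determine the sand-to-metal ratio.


Formula: Sand-to-Metal Ratio = W_sand / W_metal
Ratio = 1948 kg / 124 kg = 15.7097

Answer: 15.7097


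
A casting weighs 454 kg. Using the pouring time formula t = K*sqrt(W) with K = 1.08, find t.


Formula: t = K * sqrt(W)
sqrt(W) = sqrt(454) = 21.30728
t = 1.08 * 21.30728 = 23.0119 s

Final answer: 23.0119 s


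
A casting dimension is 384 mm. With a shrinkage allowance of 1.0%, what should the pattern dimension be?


Formula: L_pattern = L_casting * (1 + shrinkage_rate/100)
Shrinkage factor = 1 + 1.0/100 = 1.01
L_pattern = 384 mm * 1.01 = 387.8400 mm

Final answer: 387.8400 mm


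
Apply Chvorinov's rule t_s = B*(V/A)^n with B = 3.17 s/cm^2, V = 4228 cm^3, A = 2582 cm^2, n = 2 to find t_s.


Formula: t_s = B * (V/A)^n  (Chvorinov's rule, n=2)
Modulus M = V/A = 4228/2582 = 1.637490 cm
M^2 = 1.637490^2 = 2.681374 cm^2
t_s = 3.17 * 2.681374 = 8.5000 s

Answer: 8.5000 s


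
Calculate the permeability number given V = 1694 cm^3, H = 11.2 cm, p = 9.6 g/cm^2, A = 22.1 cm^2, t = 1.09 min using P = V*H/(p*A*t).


Formula: Permeability Number P = (V * H) / (p * A * t)
Numerator: V * H = 1694 * 11.2 = 18972.8
Denominator: p * A * t = 9.6 * 22.1 * 1.09 = 231.2544
P = 18972.8 / 231.2544 = 82.0430

Answer: 82.0430


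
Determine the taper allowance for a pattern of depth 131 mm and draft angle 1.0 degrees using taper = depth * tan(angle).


Formula: taper = depth * tan(draft_angle)
tan(1.0 deg) = 0.0174551
taper = 131 mm * 0.0174551 = 2.2866 mm


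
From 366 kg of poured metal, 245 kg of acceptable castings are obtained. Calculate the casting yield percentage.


Formula: Casting Yield = (W_good / W_total) * 100
Yield = (245 kg / 366 kg) * 100 = 66.9399%


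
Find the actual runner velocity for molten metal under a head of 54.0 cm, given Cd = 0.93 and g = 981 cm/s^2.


Formula: v = Cd * sqrt(2 * g * h)  (Torricelli with discharge coefficient)
2*g*h = 2 * 981 * 54.0 = 105948.0 cm^2/s^2
sqrt(105948.0) = 325.49654 cm/s
v = 0.93 * 325.49654 = 302.7118 cm/s

Answer: 302.7118 cm/s


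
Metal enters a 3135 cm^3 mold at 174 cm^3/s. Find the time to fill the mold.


Formula: t_fill = V_mold / Q_flow
t = 3135 cm^3 / 174 cm^3/s = 18.0172 s


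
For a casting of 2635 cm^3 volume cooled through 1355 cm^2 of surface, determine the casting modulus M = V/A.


Formula: Casting Modulus M = V / A
M = 2635 cm^3 / 1355 cm^2 = 1.9446 cm


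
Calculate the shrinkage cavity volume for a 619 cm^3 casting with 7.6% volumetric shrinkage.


Formula: V_shrink = V_casting * shrinkage_pct / 100
V_shrink = 619 cm^3 * 7.6 / 100 = 47.0440 cm^3

47.0440 cm^3


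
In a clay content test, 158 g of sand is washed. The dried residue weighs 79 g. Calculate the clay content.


Formula: Clay% = (W_total - W_washed) / W_total * 100
Clay mass = 158 - 79 = 79 g
Clay% = 79 / 158 * 100 = 50.0000%


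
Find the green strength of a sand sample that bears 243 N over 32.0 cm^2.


Formula: Compressive Strength = Force / Area
Strength = 243 N / 32.0 cm^2 = 7.5938 N/cm^2

7.5938 N/cm^2


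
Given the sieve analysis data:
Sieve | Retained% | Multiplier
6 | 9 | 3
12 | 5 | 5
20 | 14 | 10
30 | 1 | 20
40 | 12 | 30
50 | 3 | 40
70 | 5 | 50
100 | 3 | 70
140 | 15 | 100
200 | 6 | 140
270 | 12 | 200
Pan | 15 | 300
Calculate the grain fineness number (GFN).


Formula: GFN = sum(pct * multiplier) / sum(pct)
sum(pct * multiplier) = 10392
sum(pct) = 100
GFN = 10392 / 100 = 103.92


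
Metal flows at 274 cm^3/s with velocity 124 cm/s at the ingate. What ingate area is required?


Formula: A_ingate = Q / v  (continuity equation)
A = 274 cm^3/s / 124 cm/s = 2.2097 cm^2

2.2097 cm^2


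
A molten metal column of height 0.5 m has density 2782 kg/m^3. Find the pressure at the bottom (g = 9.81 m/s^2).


Formula: P = rho * g * h
rho * g = 2782 * 9.81 = 27291.42 N/m^3
P = 27291.42 * 0.5 = 13645.7100 Pa


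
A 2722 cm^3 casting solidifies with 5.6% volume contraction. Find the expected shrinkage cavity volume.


Formula: V_shrink = V_casting * shrinkage_pct / 100
V_shrink = 2722 cm^3 * 5.6 / 100 = 152.4320 cm^3

152.4320 cm^3


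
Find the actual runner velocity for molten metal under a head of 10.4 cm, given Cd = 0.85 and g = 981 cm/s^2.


Formula: v = Cd * sqrt(2 * g * h)  (Torricelli with discharge coefficient)
2*g*h = 2 * 981 * 10.4 = 20404.8 cm^2/s^2
sqrt(20404.8) = 142.84537 cm/s
v = 0.85 * 142.84537 = 121.4186 cm/s


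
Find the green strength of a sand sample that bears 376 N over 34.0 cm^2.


Formula: Compressive Strength = Force / Area
Strength = 376 N / 34.0 cm^2 = 11.0588 N/cm^2

Answer: 11.0588 N/cm^2


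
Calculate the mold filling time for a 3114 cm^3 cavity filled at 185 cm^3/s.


Formula: t_fill = V_mold / Q_flow
t = 3114 cm^3 / 185 cm^3/s = 16.8324 s

Answer: 16.8324 s


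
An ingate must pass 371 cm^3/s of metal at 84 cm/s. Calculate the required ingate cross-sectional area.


Formula: A_ingate = Q / v  (continuity equation)
A = 371 cm^3/s / 84 cm/s = 4.4167 cm^2

Answer: 4.4167 cm^2


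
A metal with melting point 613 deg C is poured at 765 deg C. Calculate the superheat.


Formula: Superheat = T_pour - T_melt
Superheat = 765 - 613 = 152 deg C

Final answer: 152 deg C


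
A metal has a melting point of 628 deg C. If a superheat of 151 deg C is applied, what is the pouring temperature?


Formula: T_pour = T_melt + Superheat
T_pour = 628 + 151 = 779 deg C

779 deg C


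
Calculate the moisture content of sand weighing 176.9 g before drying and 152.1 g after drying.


Formula: MC = (W_wet - W_dry) / W_wet * 100
Water mass = 176.9 - 152.1 = 24.8 g
MC = 24.8 / 176.9 * 100 = 14.0192%

Final answer: 14.0192%


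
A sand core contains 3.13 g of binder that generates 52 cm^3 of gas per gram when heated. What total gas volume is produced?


Formula: V_gas = W_binder * gas_evolution_rate
V = 3.13 g * 52 cm^3/g = 162.7600 cm^3

Answer: 162.7600 cm^3


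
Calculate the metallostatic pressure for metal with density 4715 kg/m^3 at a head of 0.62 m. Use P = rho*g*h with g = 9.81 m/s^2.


Formula: P = rho * g * h
rho * g = 4715 * 9.81 = 46254.15 N/m^3
P = 46254.15 * 0.62 = 28677.5730 Pa

28677.5730 Pa


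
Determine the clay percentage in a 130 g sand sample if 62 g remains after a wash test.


Formula: Clay% = (W_total - W_washed) / W_total * 100
Clay mass = 130 - 62 = 68 g
Clay% = 68 / 130 * 100 = 52.3077%

52.3077%


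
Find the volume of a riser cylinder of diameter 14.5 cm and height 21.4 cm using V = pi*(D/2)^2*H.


Formula: V = pi * (D/2)^2 * H  (cylinder volume)
Radius = D/2 = 14.5/2 = 7.25 cm
V = pi * 7.25^2 * 21.4 = 3533.7812 cm^3

Final answer: 3533.7812 cm^3


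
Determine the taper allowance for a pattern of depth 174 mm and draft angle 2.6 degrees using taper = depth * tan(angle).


Formula: taper = depth * tan(draft_angle)
tan(2.6 deg) = 0.0454097
taper = 174 mm * 0.0454097 = 7.9013 mm

Final answer: 7.9013 mm


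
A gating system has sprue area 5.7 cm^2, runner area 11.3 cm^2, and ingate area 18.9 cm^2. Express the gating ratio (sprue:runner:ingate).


Sprue:Runner:Ingate = 1 : 11.3/5.7 : 18.9/5.7 = 1:1.98:3.32

Answer: 1:1.98:3.32


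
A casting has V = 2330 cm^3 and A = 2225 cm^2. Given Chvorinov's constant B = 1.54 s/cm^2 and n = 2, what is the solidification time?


Formula: t_s = B * (V/A)^n  (Chvorinov's rule, n=2)
Modulus M = V/A = 2330/2225 = 1.047191 cm
M^2 = 1.047191^2 = 1.096609 cm^2
t_s = 1.54 * 1.096609 = 1.6888 s


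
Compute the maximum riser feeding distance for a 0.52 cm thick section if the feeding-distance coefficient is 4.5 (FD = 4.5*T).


Formula: FD = 4.5 * T  (riser feeding-distance rule)
FD = 4.5 * 0.52 cm = 2.3400 cm

Answer: 2.3400 cm


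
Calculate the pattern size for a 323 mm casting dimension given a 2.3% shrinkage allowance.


Formula: L_pattern = L_casting * (1 + shrinkage_rate/100)
Shrinkage factor = 1 + 2.3/100 = 1.023
L_pattern = 323 mm * 1.023 = 330.4290 mm

330.4290 mm


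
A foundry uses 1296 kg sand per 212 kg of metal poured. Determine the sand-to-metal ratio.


Formula: Sand-to-Metal Ratio = W_sand / W_metal
Ratio = 1296 kg / 212 kg = 6.1132

Final answer: 6.1132


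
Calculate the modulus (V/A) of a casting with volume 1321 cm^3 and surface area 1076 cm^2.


Formula: Casting Modulus M = V / A
M = 1321 cm^3 / 1076 cm^2 = 1.2277 cm

Final answer: 1.2277 cm


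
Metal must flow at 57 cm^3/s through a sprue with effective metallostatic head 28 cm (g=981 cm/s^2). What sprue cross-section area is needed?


Formula: v = sqrt(2*g*h), A = Q/v
Velocity: v = sqrt(2 * 981 * 28) = sqrt(54936) = 234.3843 cm/s
Sprue area: A = Q / v = 57 / 234.3843 = 0.2432 cm^2


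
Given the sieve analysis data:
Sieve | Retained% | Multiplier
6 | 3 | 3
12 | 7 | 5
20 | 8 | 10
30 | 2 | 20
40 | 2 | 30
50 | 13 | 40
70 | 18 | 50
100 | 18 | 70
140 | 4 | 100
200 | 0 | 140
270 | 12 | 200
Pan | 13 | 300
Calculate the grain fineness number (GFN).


Formula: GFN = sum(pct * multiplier) / sum(pct)
sum(pct * multiplier) = 9604
sum(pct) = 100
GFN = 9604 / 100 = 96.04


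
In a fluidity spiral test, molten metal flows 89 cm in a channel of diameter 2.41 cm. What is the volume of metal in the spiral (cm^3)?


Formula: V = pi * (d/2)^2 * L  (cylinder volume)
Radius = 2.41/2 = 1.205 cm
V = pi * 1.205^2 * 89 = 405.9887 cm^3


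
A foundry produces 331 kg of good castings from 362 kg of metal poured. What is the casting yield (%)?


Formula: Casting Yield = (W_good / W_total) * 100
Yield = (331 kg / 362 kg) * 100 = 91.4365%


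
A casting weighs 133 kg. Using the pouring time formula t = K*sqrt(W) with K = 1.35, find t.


Formula: t = K * sqrt(W)
sqrt(W) = sqrt(133) = 11.53256
t = 1.35 * 11.53256 = 15.5690 s


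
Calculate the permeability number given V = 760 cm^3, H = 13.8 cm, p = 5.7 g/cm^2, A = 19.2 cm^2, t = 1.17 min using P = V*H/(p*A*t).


Formula: Permeability Number P = (V * H) / (p * A * t)
Numerator: V * H = 760 * 13.8 = 10488.0
Denominator: p * A * t = 5.7 * 19.2 * 1.17 = 128.0448
P = 10488.0 / 128.0448 = 81.9088

Final answer: 81.9088


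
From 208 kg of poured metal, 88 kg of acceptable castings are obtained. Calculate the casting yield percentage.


Formula: Casting Yield = (W_good / W_total) * 100
Yield = (88 kg / 208 kg) * 100 = 42.3077%

42.3077%


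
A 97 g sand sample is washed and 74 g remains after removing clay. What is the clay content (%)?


Formula: Clay% = (W_total - W_washed) / W_total * 100
Clay mass = 97 - 74 = 23 g
Clay% = 23 / 97 * 100 = 23.7113%

Final answer: 23.7113%


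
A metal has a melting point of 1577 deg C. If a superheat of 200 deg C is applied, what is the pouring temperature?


Formula: T_pour = T_melt + Superheat
T_pour = 1577 + 200 = 1777 deg C

Answer: 1777 deg C


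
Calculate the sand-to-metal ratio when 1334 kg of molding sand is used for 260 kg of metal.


Formula: Sand-to-Metal Ratio = W_sand / W_metal
Ratio = 1334 kg / 260 kg = 5.1308

Final answer: 5.1308


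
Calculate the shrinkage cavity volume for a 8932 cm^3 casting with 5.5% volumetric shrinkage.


Formula: V_shrink = V_casting * shrinkage_pct / 100
V_shrink = 8932 cm^3 * 5.5 / 100 = 491.2600 cm^3

Final answer: 491.2600 cm^3


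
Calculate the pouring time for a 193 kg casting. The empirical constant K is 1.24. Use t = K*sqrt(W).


Formula: t = K * sqrt(W)
sqrt(W) = sqrt(193) = 13.89244
t = 1.24 * 13.89244 = 17.2266 s

Final answer: 17.2266 s


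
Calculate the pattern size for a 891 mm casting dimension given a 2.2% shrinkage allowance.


Formula: L_pattern = L_casting * (1 + shrinkage_rate/100)
Shrinkage factor = 1 + 2.2/100 = 1.022
L_pattern = 891 mm * 1.022 = 910.6020 mm

Answer: 910.6020 mm


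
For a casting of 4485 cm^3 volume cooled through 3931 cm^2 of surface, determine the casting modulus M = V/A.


Formula: Casting Modulus M = V / A
M = 4485 cm^3 / 3931 cm^2 = 1.1409 cm

1.1409 cm


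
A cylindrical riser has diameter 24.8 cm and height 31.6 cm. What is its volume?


Formula: V = pi * (D/2)^2 * H  (cylinder volume)
Radius = D/2 = 24.8/2 = 12.4 cm
V = pi * 12.4^2 * 31.6 = 15264.4207 cm^3

15264.4207 cm^3


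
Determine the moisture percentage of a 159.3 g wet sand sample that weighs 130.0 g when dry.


Formula: MC = (W_wet - W_dry) / W_wet * 100
Water mass = 159.3 - 130.0 = 29.3 g
MC = 29.3 / 159.3 * 100 = 18.3930%

Answer: 18.3930%


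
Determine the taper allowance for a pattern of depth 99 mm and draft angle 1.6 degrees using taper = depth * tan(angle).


Formula: taper = depth * tan(draft_angle)
tan(1.6 deg) = 0.0279325
taper = 99 mm * 0.0279325 = 2.7653 mm

2.7653 mm


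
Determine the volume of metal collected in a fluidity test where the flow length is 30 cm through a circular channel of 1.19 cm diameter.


Formula: V = pi * (d/2)^2 * L  (cylinder volume)
Radius = 1.19/2 = 0.595 cm
V = pi * 0.595^2 * 30 = 33.3661 cm^3

Final answer: 33.3661 cm^3


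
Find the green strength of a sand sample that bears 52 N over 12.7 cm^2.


Formula: Compressive Strength = Force / Area
Strength = 52 N / 12.7 cm^2 = 4.0945 N/cm^2

Final answer: 4.0945 N/cm^2


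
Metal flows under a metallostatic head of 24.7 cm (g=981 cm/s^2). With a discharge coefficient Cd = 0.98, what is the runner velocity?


Formula: v = Cd * sqrt(2 * g * h)  (Torricelli with discharge coefficient)
2*g*h = 2 * 981 * 24.7 = 48461.4 cm^2/s^2
sqrt(48461.4) = 220.13950 cm/s
v = 0.98 * 220.13950 = 215.7367 cm/s

Answer: 215.7367 cm/s


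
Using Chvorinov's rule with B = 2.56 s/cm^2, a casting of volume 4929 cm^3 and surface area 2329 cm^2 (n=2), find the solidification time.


Formula: t_s = B * (V/A)^n  (Chvorinov's rule, n=2)
Modulus M = V/A = 4929/2329 = 2.116359 cm
M^2 = 2.116359^2 = 4.478975 cm^2
t_s = 2.56 * 4.478975 = 11.4662 s


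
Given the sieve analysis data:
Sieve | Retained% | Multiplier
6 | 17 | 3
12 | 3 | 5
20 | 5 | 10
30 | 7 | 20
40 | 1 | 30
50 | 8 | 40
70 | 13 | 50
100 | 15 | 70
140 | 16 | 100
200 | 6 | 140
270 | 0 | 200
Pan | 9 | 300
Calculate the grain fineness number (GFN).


Formula: GFN = sum(pct * multiplier) / sum(pct)
sum(pct * multiplier) = 7446
sum(pct) = 100
GFN = 7446 / 100 = 74.46

Final answer: 74.46
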